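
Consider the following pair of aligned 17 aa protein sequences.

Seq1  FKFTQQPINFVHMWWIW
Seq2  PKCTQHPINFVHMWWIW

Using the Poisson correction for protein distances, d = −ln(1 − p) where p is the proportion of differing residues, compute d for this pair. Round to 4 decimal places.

0.1942

The sequences differ at positions 1 (F/P), 3 (F/C), 6 (Q/H).
p = 3/17 = 0.176471.
d = −ln(1 − 0.176471) = −ln(0.823529) = 0.1942.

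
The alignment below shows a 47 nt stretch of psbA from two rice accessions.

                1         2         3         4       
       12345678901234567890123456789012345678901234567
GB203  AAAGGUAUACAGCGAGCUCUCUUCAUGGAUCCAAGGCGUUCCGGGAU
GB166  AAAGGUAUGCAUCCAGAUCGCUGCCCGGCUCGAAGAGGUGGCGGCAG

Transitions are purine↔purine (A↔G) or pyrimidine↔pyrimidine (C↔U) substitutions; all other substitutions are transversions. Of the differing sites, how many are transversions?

Mismatches occur at site 9 (A↔G, transition), site 12 (G↔U, transversion), site 14 (G↔C, transversion), site 17 (C↔A, transversion), site 20 (U↔G, transversion), site 23 (U↔G, transversion), site 25 (A↔C, transversion), site 26 (U↔C, transition), site 29 (A↔C, transversion), site 32 (C↔G, transversion), site 36 (G↔A, transition), site 37 (C↔G, transversion), site 40 (U↔G, transversion), site 41 (C↔G, transversion), site 45 (G↔C, transversion), site 47 (U↔G, transversion).
Of the 16 differences, 3 transitions and 13 transversions, so the answer is 13.

13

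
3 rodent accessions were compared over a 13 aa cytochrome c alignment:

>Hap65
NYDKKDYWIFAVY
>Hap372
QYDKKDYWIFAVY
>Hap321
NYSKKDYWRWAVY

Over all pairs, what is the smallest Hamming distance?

1

Pairwise Hamming distances:
  Hap65 vs Hap372: 1
  Hap65 vs Hap321: 3
  Hap372 vs Hap321: 4
The smallest is 1, between Hap65 and Hap372.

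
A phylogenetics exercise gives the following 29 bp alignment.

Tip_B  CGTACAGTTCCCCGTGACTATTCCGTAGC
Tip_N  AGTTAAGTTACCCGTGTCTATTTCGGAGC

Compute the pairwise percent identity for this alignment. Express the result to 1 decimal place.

75.9%

Differing sites — 1:C/A; 4:A/T; 5:C/A; 10:C/A; 17:A/T; 23:C/T; 26:T/G.
22 of the 29 sites match, so the percent identity is 22/29 × 100 = 75.9%.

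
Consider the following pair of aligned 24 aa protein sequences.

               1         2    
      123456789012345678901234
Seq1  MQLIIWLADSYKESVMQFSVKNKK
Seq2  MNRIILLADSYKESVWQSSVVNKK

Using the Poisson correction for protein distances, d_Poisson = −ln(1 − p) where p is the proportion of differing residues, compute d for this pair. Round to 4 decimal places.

0.2877

Mismatches occur at site 2 (Q→N), site 3 (L→R), site 6 (W→L), site 16 (M→W), site 18 (F→S), site 21 (K→V).
p = 6/24 = 0.250000.
d = −ln(1 − 0.250000) = −ln(0.750000) = 0.2877.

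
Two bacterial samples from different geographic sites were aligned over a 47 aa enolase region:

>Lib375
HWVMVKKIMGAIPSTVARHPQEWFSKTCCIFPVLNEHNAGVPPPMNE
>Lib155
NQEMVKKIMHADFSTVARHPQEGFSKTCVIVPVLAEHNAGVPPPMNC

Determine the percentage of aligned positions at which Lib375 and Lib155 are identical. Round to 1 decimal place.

76.6%

Mismatches occur at site 1 (H↔N), site 2 (W↔Q), site 3 (V↔E), site 10 (G↔H), site 12 (I↔D), site 13 (P↔F), site 23 (W↔G), site 29 (C↔V), site 31 (F↔V), site 35 (N↔A), site 47 (E↔C).
36 of the 47 sites match, so the percent identity is 36/47 × 100 = 76.6%.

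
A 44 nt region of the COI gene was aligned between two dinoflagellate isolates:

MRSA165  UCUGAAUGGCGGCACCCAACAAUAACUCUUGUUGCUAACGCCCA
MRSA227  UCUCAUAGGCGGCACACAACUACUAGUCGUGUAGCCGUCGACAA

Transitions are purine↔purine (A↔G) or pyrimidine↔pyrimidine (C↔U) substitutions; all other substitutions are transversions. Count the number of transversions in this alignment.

12

The sequences differ at positions 4 (G/C, transversion), 6 (A/U, transversion), 7 (U/A, transversion), 16 (C/A, transversion), 21 (A/U, transversion), 23 (U/C, transition), 24 (A/U, transversion), 26 (C/G, transversion), 29 (U/G, transversion), 33 (U/A, transversion), 36 (U/C, transition), 37 (A/G, transition), 38 (A/U, transversion), 41 (C/A, transversion), 43 (C/A, transversion).
Of the 15 differences, 3 transitions and 12 transversions, so the answer is 12.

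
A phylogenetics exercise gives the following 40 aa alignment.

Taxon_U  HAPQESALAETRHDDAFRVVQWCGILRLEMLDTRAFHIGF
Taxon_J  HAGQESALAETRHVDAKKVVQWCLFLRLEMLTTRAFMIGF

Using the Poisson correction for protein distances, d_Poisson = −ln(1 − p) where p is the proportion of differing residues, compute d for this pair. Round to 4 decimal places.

Differing sites — 3:P/G; 14:D/V; 17:F/K; 18:R/K; 24:G/L; 25:I/F; 32:D/T; 37:H/M.
p = 8/40 = 0.200000.
d = −ln(1 − 0.200000) = −ln(0.800000) = 0.2231.

0.2231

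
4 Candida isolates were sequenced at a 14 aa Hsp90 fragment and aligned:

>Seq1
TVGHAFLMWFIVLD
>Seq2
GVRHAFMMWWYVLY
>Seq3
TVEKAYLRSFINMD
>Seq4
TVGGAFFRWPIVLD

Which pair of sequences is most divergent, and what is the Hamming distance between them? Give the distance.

Pairwise Hamming distances:
  Seq1 vs Seq2: 6
  Seq1 vs Seq3: 7
  Seq1 vs Seq4: 4
  Seq2 vs Seq3: 12
  Seq2 vs Seq4: 8
  Seq3 vs Seq4: 8
The largest is 12, between Seq2 and Seq3.

12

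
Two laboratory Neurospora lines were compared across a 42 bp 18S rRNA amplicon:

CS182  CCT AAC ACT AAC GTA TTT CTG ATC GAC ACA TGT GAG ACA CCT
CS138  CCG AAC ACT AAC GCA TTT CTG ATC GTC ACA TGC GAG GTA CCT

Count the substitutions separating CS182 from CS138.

Differing sites — 3:T/G; 14:T/C; 26:A/T; 33:T/C; 37:A/G; 38:C/T.
That gives 6 mismatches out of 42 aligned sites, so the Hamming distance is 6.

6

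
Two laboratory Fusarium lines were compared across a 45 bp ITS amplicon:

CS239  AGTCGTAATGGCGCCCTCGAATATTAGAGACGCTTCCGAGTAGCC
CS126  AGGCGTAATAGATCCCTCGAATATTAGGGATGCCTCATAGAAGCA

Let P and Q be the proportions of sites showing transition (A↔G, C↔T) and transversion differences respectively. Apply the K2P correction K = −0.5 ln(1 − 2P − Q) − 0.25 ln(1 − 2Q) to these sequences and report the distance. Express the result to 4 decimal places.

Mismatches occur at site 3 (T→G, transversion), site 10 (G→A, transition), site 12 (C→A, transversion), site 13 (G→T, transversion), site 28 (A→G, transition), site 31 (C→T, transition), site 34 (T→C, transition), site 37 (C→A, transversion), site 38 (G→T, transversion), site 41 (T→A, transversion), site 45 (C→A, transversion).
Of the 11 differences, 4 transitions and 7 transversions over 45 sites: P = 4/45 = 0.088889, Q = 7/45 = 0.155556.
d = −0.5·ln(0.666666) − 0.25·ln(0.688888) = −0.5·(-0.405466) − 0.25·(-0.372677) = 0.2959.

0.2959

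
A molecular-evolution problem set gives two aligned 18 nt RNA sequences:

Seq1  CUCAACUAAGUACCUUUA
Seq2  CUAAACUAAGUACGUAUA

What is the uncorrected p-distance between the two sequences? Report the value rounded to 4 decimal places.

The sequences differ at positions 3 (C/A), 14 (C/G), 16 (U/A).
There are 3 differences over 18 sites, so p = 3/18 = 0.1667.

0.1667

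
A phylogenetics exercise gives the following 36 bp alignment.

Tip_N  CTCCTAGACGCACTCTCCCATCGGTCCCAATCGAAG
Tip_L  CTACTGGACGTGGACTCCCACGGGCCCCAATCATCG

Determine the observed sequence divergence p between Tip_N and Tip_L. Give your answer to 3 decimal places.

The sequences differ at positions 3 (C/A), 6 (A/G), 11 (C/T), 12 (A/G), 13 (C/G), 14 (T/A), 21 (T/C), 22 (C/G), 25 (T/C), 33 (G/A), 34 (A/T), 35 (A/C).
There are 12 differences over 36 sites, so p = 12/36 = 0.333.

0.333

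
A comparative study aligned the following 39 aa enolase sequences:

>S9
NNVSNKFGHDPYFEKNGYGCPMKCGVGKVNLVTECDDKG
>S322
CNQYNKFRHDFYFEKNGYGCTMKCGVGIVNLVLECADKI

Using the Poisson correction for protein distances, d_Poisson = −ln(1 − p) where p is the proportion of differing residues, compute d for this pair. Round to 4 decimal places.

The sequences differ at positions 1 (N/C), 3 (V/Q), 4 (S/Y), 8 (G/R), 11 (P/F), 21 (P/T), 28 (K/I), 33 (T/L), 36 (D/A), 39 (G/I).
p = 10/39 = 0.256410.
d = −ln(1 − 0.256410) = −ln(0.743590) = 0.2963.

0.2963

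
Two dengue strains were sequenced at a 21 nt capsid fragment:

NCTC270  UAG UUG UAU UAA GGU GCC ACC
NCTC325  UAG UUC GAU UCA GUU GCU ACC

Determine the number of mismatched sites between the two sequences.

5

The sequences differ at positions 6 (G/C), 7 (U/G), 11 (A/C), 14 (G/U), 18 (C/U).
That gives 5 mismatches out of 21 aligned sites, so the Hamming distance is 5.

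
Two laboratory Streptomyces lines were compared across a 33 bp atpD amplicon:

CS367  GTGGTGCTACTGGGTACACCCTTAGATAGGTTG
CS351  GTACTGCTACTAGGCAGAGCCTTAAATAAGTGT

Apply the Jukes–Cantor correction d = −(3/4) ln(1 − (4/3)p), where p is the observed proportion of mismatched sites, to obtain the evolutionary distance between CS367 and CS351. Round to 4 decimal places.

0.3882

Differing sites — 3:G/A; 4:G/C; 12:G/A; 15:T/C; 17:C/G; 19:C/G; 25:G/A; 29:G/A; 32:T/G; 33:G/T.
p = 10/33 = 0.303030.
d = −0.75 · ln(1 − (4/3)·0.303030) = −0.75 · ln(0.595960) = −0.75 · (-0.517582) = 0.3882.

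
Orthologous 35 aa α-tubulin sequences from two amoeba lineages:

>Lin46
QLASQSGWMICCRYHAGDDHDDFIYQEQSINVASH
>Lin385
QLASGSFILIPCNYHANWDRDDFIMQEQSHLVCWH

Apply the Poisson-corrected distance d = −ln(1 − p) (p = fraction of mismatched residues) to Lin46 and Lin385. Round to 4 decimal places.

0.5108

The sequences differ at positions 5 (Q/G), 7 (G/F), 8 (W/I), 9 (M/L), 11 (C/P), 13 (R/N), 17 (G/N), 18 (D/W), 20 (H/R), 25 (Y/M), 30 (I/H), 31 (N/L), 33 (A/C), 34 (S/W).
p = 14/35 = 0.400000.
d = −ln(1 − 0.400000) = −ln(0.600000) = 0.5108.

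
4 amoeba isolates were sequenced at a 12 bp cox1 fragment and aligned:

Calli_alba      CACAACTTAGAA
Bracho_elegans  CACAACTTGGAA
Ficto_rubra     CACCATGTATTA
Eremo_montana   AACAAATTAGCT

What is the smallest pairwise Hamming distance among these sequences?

Pairwise Hamming distances:
  Calli_alba vs Bracho_elegans: 1
  Calli_alba vs Ficto_rubra: 5
  Calli_alba vs Eremo_montana: 4
  Bracho_elegans vs Ficto_rubra: 6
  Bracho_elegans vs Eremo_montana: 5
  Ficto_rubra vs Eremo_montana: 7
The smallest is 1, between Calli_alba and Bracho_elegans.

1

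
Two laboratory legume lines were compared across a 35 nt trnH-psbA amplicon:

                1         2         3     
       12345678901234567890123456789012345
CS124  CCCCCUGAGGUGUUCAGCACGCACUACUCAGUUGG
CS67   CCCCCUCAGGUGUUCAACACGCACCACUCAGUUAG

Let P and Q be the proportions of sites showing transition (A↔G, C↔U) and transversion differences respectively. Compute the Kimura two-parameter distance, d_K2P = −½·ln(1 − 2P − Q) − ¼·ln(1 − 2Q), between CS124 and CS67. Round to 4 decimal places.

0.1263

Differing sites — 7:G/C (Tv); 17:G/A (Ti); 25:U/C (Ti); 34:G/A (Ti).
Of the 4 differences, 3 transitions and 1 transversion over 35 sites: P = 3/35 = 0.085714, Q = 1/35 = 0.028571.
d = −0.5·ln(0.800001) − 0.25·ln(0.942858) = −0.5·(-0.223142) − 0.25·(-0.058840) = 0.1263.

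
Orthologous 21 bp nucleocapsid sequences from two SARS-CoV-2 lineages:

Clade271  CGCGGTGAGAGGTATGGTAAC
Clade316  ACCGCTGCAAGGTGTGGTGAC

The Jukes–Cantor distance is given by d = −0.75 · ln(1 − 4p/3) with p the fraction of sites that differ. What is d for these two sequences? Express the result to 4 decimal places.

0.4408

Differing sites — 1:C/A; 2:G/C; 5:G/C; 8:A/C; 9:G/A; 14:A/G; 19:A/G.
p = 7/21 = 0.333333.
d = −0.75 · ln(1 − (4/3)·0.333333) = −0.75 · ln(0.555556) = −0.75 · (-0.587786) = 0.4408.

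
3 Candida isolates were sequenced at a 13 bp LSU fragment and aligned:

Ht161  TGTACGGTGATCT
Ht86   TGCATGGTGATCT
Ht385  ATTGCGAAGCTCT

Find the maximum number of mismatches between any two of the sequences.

8

Pairwise Hamming distances:
  Ht161 vs Ht86: 2
  Ht161 vs Ht385: 6
  Ht86 vs Ht385: 8
The largest is 8, between Ht86 and Ht385.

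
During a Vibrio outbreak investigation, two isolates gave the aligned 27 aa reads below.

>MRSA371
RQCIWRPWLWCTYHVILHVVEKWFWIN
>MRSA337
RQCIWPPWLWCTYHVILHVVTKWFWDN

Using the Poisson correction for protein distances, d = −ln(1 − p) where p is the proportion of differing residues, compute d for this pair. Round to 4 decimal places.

0.1178

Mismatches occur at site 6 (R→P), site 21 (E→T), site 26 (I→D).
p = 3/27 = 0.111111.
d = −ln(1 − 0.111111) = −ln(0.888889) = 0.1178.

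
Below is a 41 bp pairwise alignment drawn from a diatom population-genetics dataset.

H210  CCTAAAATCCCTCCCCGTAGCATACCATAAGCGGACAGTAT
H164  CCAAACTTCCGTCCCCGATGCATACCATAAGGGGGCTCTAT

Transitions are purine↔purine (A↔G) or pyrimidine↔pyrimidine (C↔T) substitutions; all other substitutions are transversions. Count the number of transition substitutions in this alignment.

1

The sequences differ at positions 3 (T/A, transversion), 6 (A/C, transversion), 7 (A/T, transversion), 11 (C/G, transversion), 18 (T/A, transversion), 19 (A/T, transversion), 32 (C/G, transversion), 35 (A/G, transition), 37 (A/T, transversion), 38 (G/C, transversion).
Of the 10 differences, 1 transition and 9 transversions, so the answer is 1.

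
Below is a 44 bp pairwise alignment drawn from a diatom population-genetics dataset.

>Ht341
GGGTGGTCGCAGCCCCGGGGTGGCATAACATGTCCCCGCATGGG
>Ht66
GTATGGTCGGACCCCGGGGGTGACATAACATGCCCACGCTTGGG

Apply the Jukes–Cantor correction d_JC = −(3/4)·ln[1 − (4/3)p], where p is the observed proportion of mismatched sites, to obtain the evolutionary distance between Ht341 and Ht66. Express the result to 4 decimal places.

0.2388

Mismatches occur at site 2 (G→T), site 3 (G→A), site 10 (C→G), site 12 (G→C), site 16 (C→G), site 23 (G→A), site 33 (T→C), site 36 (C→A), site 40 (A→T).
p = 9/44 = 0.204545.
d = −0.75 · ln(1 − (4/3)·0.204545) = −0.75 · ln(0.727273) = −0.75 · (-0.318453) = 0.2388.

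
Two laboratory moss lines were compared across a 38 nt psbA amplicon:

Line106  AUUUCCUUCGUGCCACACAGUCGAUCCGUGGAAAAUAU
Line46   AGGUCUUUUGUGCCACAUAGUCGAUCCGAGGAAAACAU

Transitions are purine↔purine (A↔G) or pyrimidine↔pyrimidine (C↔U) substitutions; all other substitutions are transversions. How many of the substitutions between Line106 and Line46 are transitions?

4

Differing sites — 2:U/G (Tv); 3:U/G (Tv); 6:C/U (Ti); 9:C/U (Ti); 18:C/U (Ti); 29:U/A (Tv); 36:U/C (Ti).
Of the 7 differences, 4 transitions and 3 transversions, so the answer is 4.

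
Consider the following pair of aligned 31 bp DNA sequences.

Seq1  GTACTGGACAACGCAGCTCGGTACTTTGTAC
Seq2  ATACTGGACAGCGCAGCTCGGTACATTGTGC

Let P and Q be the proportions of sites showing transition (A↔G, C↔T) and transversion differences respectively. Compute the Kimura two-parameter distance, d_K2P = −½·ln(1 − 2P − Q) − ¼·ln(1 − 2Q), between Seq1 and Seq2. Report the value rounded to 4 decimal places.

Mismatches occur at site 1 (G/A, transition), site 11 (A/G, transition), site 25 (T/A, transversion), site 30 (A/G, transition).
Of the 4 differences, 3 transitions and 1 transversion over 31 sites: P = 3/31 = 0.096774, Q = 1/31 = 0.032258.
d = −0.5·ln(0.774194) − 0.25·ln(0.935484) = −0.5·(-0.255933) − 0.25·(-0.066691) = 0.1446.

0.1446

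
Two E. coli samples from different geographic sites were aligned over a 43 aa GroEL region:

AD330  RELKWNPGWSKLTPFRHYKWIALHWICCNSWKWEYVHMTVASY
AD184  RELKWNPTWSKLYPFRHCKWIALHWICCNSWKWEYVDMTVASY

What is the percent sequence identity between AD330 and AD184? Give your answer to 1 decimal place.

90.7%

Differing sites — 8:G/T; 13:T/Y; 18:Y/C; 37:H/D.
39 of the 43 sites match, so the percent identity is 39/43 × 100 = 90.7%.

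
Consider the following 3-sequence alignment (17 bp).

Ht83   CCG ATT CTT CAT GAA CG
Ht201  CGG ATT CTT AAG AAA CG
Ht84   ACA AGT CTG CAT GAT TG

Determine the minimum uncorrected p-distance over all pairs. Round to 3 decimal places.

0.235

Pairwise Hamming distances:
  Ht83 vs Ht201: 4
  Ht83 vs Ht84: 6
  Ht201 vs Ht84: 10
The smallest is 4 mismatches, between Ht83 and Ht201; p = 4/17 = 0.235.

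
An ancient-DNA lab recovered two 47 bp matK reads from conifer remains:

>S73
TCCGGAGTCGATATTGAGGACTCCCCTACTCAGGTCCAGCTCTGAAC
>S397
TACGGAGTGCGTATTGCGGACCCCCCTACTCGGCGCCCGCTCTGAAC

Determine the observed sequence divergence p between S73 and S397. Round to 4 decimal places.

The sequences differ at positions 2 (C/A), 9 (C/G), 10 (G/C), 11 (A/G), 17 (A/C), 22 (T/C), 32 (A/G), 34 (G/C), 35 (T/G), 38 (A/C).
There are 10 differences over 47 sites, so p = 10/47 = 0.2128.

0.2128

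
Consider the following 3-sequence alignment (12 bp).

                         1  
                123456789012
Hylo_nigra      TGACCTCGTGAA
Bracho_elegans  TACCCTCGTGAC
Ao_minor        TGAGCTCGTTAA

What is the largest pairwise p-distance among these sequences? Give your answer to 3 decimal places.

Pairwise Hamming distances:
  Hylo_nigra vs Bracho_elegans: 3
  Hylo_nigra vs Ao_minor: 2
  Bracho_elegans vs Ao_minor: 5
The largest is 5 mismatches, between Bracho_elegans and Ao_minor; p = 5/12 = 0.417.

0.417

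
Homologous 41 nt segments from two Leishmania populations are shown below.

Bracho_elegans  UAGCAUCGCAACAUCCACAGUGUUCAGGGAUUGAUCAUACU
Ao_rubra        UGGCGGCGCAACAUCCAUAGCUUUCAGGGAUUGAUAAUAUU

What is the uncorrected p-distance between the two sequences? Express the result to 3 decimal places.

The sequences differ at positions 2 (A/G), 5 (A/G), 6 (U/G), 18 (C/U), 21 (U/C), 22 (G/U), 36 (C/A), 40 (C/U).
There are 8 differences over 41 sites, so p = 8/41 = 0.195.

0.195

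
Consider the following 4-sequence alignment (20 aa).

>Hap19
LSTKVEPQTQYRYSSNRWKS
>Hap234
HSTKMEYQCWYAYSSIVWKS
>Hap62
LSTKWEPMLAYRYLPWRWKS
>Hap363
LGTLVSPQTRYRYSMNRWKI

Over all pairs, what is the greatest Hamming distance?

13

Pairwise Hamming distances:
  Hap19 vs Hap234: 8
  Hap19 vs Hap62: 7
  Hap19 vs Hap363: 6
  Hap234 vs Hap62: 11
  Hap234 vs Hap363: 13
  Hap62 vs Hap363: 11
The largest is 13, between Hap234 and Hap363.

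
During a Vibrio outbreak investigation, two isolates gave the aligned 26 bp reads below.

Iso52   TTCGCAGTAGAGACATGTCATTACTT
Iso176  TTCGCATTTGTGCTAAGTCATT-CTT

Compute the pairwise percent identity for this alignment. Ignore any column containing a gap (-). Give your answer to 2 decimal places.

76.00%

Excluding the 1 gap column leaves 25 comparable sites.
Mismatches occur at site 7 (G↔T), site 9 (A↔T), site 11 (A↔T), site 13 (A↔C), site 14 (C↔T), site 16 (T↔A).
19 of the 25 comparable sites match, so the percent identity is 19/25 × 100 = 76.00%.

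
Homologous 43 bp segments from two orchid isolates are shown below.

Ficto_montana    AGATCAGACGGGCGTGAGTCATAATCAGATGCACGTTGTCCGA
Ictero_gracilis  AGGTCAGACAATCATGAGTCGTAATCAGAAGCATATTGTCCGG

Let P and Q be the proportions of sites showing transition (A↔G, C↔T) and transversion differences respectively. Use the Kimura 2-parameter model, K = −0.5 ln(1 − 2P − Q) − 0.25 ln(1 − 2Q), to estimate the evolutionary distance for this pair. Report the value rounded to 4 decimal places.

Mismatches occur at site 3 (A→G, transition), site 10 (G→A, transition), site 11 (G→A, transition), site 12 (G→T, transversion), site 14 (G→A, transition), site 21 (A→G, transition), site 30 (T→A, transversion), site 34 (C→T, transition), site 35 (G→A, transition), site 43 (A→G, transition).
Of the 10 differences, 8 transitions and 2 transversions over 43 sites: P = 8/43 = 0.186047, Q = 2/43 = 0.046512.
d = −0.5·ln(0.581394) − 0.25·ln(0.906976) = −0.5·(-0.542327) − 0.25·(-0.097639) = 0.2956.

0.2956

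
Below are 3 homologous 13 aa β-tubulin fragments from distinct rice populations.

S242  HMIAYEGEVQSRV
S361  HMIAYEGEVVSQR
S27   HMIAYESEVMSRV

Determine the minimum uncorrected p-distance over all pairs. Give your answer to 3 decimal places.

0.154

Pairwise Hamming distances:
  S242 vs S361: 3
  S242 vs S27: 2
  S361 vs S27: 4
The smallest is 2 mismatches, between S242 and S27; p = 2/13 = 0.154.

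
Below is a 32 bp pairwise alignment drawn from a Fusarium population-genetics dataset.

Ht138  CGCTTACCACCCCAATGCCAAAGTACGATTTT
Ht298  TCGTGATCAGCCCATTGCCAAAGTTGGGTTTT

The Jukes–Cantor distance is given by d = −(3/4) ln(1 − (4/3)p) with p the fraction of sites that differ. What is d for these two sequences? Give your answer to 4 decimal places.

Mismatches occur at site 1 (C↔T), site 2 (G↔C), site 3 (C↔G), site 5 (T↔G), site 7 (C↔T), site 10 (C↔G), site 15 (A↔T), site 25 (A↔T), site 26 (C↔G), site 28 (A↔G).
p = 10/32 = 0.312500.
d = −0.75 · ln(1 − (4/3)·0.312500) = −0.75 · ln(0.583333) = −0.75 · (-0.538997) = 0.4042.

0.4042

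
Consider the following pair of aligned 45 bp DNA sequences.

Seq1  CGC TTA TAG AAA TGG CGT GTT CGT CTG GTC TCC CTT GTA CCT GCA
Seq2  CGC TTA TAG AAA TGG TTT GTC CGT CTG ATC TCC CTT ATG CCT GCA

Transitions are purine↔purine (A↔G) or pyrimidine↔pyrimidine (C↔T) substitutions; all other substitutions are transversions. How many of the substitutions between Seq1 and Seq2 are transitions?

Mismatches occur at site 16 (C→T, transition), site 17 (G→T, transversion), site 21 (T→C, transition), site 28 (G→A, transition), site 37 (G→A, transition), site 39 (A→G, transition).
Of the 6 differences, 5 transitions and 1 transversion, so the answer is 5.

5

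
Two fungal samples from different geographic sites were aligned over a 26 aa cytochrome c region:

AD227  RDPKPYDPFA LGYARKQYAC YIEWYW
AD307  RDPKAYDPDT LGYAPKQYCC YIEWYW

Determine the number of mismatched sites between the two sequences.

5

Mismatches occur at site 5 (P↔A), site 9 (F↔D), site 10 (A↔T), site 15 (R↔P), site 19 (A↔C).
That gives 5 mismatches out of 26 aligned sites, so the Hamming distance is 5.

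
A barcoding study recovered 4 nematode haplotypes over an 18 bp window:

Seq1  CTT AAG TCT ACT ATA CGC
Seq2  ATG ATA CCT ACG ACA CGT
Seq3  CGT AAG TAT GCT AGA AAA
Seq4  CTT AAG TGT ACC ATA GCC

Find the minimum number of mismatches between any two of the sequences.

4

Pairwise Hamming distances:
  Seq1 vs Seq2: 8
  Seq1 vs Seq3: 7
  Seq1 vs Seq4: 4
  Seq2 vs Seq3: 13
  Seq2 vs Seq4: 11
  Seq3 vs Seq4: 8
The smallest is 4, between Seq1 and Seq4.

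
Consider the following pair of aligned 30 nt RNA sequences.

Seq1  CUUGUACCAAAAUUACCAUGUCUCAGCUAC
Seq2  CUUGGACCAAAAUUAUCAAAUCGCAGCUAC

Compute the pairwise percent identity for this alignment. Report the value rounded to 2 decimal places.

83.33%

The sequences differ at positions 5 (U/G), 16 (C/U), 19 (U/A), 20 (G/A), 23 (U/G).
25 of the 30 sites match, so the percent identity is 25/30 × 100 = 83.33%.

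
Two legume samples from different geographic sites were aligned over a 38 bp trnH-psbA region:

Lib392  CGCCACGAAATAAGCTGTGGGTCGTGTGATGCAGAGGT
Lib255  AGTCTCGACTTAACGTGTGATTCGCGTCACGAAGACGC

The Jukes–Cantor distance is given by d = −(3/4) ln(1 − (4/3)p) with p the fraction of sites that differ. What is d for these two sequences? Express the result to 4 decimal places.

0.5604

Differing sites — 1:C/A; 3:C/T; 5:A/T; 9:A/C; 10:A/T; 14:G/C; 15:C/G; 20:G/A; 21:G/T; 25:T/C; 28:G/C; 30:T/C; 32:C/A; 36:G/C; 38:T/C.
p = 15/38 = 0.394737.
d = −0.75 · ln(1 − (4/3)·0.394737) = −0.75 · ln(0.473684) = −0.75 · (-0.747215) = 0.5604.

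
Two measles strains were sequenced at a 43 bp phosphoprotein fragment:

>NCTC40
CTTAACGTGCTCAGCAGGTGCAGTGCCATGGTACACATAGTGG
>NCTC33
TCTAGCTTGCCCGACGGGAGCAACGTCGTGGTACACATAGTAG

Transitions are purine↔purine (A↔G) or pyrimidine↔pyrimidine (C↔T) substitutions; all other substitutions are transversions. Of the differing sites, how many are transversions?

2

Mismatches occur at site 1 (C↔T, transition), site 2 (T↔C, transition), site 5 (A↔G, transition), site 7 (G↔T, transversion), site 11 (T↔C, transition), site 13 (A↔G, transition), site 14 (G↔A, transition), site 16 (A↔G, transition), site 19 (T↔A, transversion), site 23 (G↔A, transition), site 24 (T↔C, transition), site 26 (C↔T, transition), site 28 (A↔G, transition), site 42 (G↔A, transition).
Of the 14 differences, 12 transitions and 2 transversions, so the answer is 2.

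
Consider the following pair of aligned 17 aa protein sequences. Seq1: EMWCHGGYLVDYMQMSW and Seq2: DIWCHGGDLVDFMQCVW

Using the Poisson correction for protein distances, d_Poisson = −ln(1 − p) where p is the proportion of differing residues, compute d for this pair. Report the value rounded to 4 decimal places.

0.4353

Differing sites — 1:E/D; 2:M/I; 8:Y/D; 12:Y/F; 15:M/C; 16:S/V.
p = 6/17 = 0.352941.
d = −ln(1 − 0.352941) = −ln(0.647059) = 0.4353.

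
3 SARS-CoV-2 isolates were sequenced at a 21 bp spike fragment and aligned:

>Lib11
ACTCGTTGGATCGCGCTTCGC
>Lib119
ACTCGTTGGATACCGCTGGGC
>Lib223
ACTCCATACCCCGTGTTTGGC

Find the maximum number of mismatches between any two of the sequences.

11

Pairwise Hamming distances:
  Lib11 vs Lib119: 4
  Lib11 vs Lib223: 9
  Lib119 vs Lib223: 11
The largest is 11, between Lib119 and Lib223.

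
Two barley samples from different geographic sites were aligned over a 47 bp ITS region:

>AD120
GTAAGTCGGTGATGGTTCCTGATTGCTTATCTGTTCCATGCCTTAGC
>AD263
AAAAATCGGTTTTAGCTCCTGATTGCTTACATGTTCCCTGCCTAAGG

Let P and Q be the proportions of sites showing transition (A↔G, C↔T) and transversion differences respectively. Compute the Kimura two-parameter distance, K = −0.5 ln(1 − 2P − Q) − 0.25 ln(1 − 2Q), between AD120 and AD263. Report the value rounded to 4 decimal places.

Differing sites — 1:G/A (Ti); 2:T/A (Tv); 5:G/A (Ti); 11:G/T (Tv); 12:A/T (Tv); 14:G/A (Ti); 16:T/C (Ti); 30:T/C (Ti); 31:C/A (Tv); 38:A/C (Tv); 44:T/A (Tv); 47:C/G (Tv).
Of the 12 differences, 5 transitions and 7 transversions over 47 sites: P = 5/47 = 0.106383, Q = 7/47 = 0.148936.
d = −0.5·ln(0.638298) − 0.25·ln(0.702128) = −0.5·(-0.448950) − 0.25·(-0.353640) = 0.3129.

0.3129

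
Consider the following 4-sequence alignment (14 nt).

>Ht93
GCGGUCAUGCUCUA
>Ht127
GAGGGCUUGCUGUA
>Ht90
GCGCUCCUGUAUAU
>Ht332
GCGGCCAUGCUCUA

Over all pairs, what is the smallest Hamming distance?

1

Pairwise Hamming distances:
  Ht93 vs Ht127: 4
  Ht93 vs Ht90: 7
  Ht93 vs Ht332: 1
  Ht127 vs Ht90: 9
  Ht127 vs Ht332: 4
  Ht90 vs Ht332: 8
The smallest is 1, between Ht93 and Ht332.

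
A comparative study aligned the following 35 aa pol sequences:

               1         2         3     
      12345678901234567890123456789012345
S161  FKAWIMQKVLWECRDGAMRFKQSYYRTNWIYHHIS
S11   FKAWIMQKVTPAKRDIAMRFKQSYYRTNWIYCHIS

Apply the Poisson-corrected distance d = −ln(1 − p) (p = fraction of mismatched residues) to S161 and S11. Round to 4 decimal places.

0.1881

The sequences differ at positions 10 (L/T), 11 (W/P), 12 (E/A), 13 (C/K), 16 (G/I), 32 (H/C).
p = 6/35 = 0.171429.
d = −ln(1 − 0.171429) = −ln(0.828571) = 0.1881.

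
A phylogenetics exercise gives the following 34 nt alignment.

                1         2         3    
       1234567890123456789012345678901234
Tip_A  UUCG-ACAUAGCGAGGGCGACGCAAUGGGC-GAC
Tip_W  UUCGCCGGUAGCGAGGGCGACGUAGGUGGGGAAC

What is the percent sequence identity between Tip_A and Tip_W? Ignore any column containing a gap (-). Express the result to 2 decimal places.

71.88%

Excluding the 2 gap columns leaves 32 comparable sites.
The sequences differ at positions 6 (A/C), 7 (C/G), 8 (A/G), 23 (C/U), 25 (A/G), 26 (U/G), 27 (G/U), 30 (C/G), 32 (G/A).
23 of the 32 comparable sites match, so the percent identity is 23/32 × 100 = 71.88%.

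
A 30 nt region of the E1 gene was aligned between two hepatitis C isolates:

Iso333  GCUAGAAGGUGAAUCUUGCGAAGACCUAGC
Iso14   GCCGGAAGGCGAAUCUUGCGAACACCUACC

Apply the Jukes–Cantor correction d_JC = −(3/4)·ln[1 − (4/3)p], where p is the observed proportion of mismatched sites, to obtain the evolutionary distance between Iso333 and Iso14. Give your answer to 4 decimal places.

0.1885

Differing sites — 3:U/C; 4:A/G; 10:U/C; 23:G/C; 29:G/C.
p = 5/30 = 0.166667.
d = −0.75 · ln(1 − (4/3)·0.166667) = −0.75 · ln(0.777777) = −0.75 · (-0.251315) = 0.1885.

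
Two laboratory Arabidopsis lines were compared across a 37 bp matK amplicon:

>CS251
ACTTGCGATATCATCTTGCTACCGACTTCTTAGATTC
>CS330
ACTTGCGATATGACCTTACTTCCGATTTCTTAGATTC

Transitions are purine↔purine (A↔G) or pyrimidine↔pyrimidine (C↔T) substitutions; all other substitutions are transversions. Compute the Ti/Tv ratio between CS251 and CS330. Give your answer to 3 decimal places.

1.500

Mismatches occur at site 12 (C→G, transversion), site 14 (T→C, transition), site 18 (G→A, transition), site 21 (A→T, transversion), site 26 (C→T, transition).
Of the 5 differences, 3 transitions and 2 transversions, so Ti/Tv = 3/2 = 1.500.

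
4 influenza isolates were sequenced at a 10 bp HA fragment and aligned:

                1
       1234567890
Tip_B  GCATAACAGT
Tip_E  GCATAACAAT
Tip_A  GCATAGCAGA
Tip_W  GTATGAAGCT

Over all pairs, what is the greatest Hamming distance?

Pairwise Hamming distances:
  Tip_B vs Tip_E: 1
  Tip_B vs Tip_A: 2
  Tip_B vs Tip_W: 5
  Tip_E vs Tip_A: 3
  Tip_E vs Tip_W: 5
  Tip_A vs Tip_W: 7
The largest is 7, between Tip_A and Tip_W.

7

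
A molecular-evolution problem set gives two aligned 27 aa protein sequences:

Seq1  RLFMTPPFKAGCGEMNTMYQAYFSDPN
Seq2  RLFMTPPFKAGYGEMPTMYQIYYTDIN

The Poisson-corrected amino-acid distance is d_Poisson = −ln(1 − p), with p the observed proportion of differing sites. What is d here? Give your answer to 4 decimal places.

Differing sites — 12:C/Y; 16:N/P; 21:A/I; 23:F/Y; 24:S/T; 26:P/I.
p = 6/27 = 0.222222.
d = −ln(1 − 0.222222) = −ln(0.777778) = 0.2513.

0.2513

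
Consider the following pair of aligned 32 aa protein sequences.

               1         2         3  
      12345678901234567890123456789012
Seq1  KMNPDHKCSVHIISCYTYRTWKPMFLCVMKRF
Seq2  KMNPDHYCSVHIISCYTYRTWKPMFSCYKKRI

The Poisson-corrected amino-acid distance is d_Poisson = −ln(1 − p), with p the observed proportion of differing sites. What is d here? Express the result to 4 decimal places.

0.1699

Differing sites — 7:K/Y; 26:L/S; 28:V/Y; 29:M/K; 32:F/I.
p = 5/32 = 0.156250.
d = −ln(1 − 0.156250) = −ln(0.843750) = 0.1699.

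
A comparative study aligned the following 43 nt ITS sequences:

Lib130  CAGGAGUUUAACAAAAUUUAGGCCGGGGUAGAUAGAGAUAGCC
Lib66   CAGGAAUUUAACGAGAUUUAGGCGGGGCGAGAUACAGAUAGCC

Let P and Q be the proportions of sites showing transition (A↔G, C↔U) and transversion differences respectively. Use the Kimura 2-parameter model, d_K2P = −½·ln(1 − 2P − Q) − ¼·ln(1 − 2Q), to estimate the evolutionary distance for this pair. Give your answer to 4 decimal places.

0.1838

Mismatches occur at site 6 (G→A, transition), site 13 (A→G, transition), site 15 (A→G, transition), site 24 (C→G, transversion), site 28 (G→C, transversion), site 29 (U→G, transversion), site 35 (G→C, transversion).
Of the 7 differences, 3 transitions and 4 transversions over 43 sites: P = 3/43 = 0.069767, Q = 4/43 = 0.093023.
d = −0.5·ln(0.767443) − 0.25·ln(0.813954) = −0.5·(-0.264691) − 0.25·(-0.205851) = 0.1838.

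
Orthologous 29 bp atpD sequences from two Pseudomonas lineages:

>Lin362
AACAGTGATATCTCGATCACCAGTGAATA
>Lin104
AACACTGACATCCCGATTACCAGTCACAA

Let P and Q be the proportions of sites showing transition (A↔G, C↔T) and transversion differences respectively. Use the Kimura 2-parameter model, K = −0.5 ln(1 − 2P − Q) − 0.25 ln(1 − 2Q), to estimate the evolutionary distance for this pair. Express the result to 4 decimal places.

Differing sites — 5:G/C (Tv); 9:T/C (Ti); 13:T/C (Ti); 18:C/T (Ti); 25:G/C (Tv); 27:A/C (Tv); 28:T/A (Tv).
Of the 7 differences, 3 transitions and 4 transversions over 29 sites: P = 3/29 = 0.103448, Q = 4/29 = 0.137931.
d = −0.5·ln(0.655173) − 0.25·ln(0.724138) = −0.5·(-0.422856) − 0.25·(-0.322773) = 0.2921.

0.2921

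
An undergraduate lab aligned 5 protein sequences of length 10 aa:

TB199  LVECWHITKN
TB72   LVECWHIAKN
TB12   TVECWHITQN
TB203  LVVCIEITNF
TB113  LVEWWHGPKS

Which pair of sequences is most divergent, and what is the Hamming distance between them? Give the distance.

8

Pairwise Hamming distances:
  TB199 vs TB72: 1
  TB199 vs TB12: 2
  TB199 vs TB203: 5
  TB199 vs TB113: 4
  TB72 vs TB12: 3
  TB72 vs TB203: 6
  TB72 vs TB113: 4
  TB12 vs TB203: 6
  TB12 vs TB113: 6
  TB203 vs TB113: 8
The largest is 8, between TB203 and TB113.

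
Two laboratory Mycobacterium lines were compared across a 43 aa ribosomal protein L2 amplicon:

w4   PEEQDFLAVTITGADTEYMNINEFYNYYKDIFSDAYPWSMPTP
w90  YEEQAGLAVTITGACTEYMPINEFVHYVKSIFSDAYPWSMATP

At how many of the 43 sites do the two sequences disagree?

10

Differing sites — 1:P/Y; 5:D/A; 6:F/G; 15:D/C; 20:N/P; 25:Y/V; 26:N/H; 28:Y/V; 30:D/S; 41:P/A.
That gives 10 mismatches out of 43 aligned sites, so the Hamming distance is 10.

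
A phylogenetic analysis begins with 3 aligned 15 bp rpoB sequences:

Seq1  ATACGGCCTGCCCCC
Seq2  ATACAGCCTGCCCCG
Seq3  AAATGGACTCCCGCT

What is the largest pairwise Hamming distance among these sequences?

7

Pairwise Hamming distances:
  Seq1 vs Seq2: 2
  Seq1 vs Seq3: 6
  Seq2 vs Seq3: 7
The largest is 7, between Seq2 and Seq3.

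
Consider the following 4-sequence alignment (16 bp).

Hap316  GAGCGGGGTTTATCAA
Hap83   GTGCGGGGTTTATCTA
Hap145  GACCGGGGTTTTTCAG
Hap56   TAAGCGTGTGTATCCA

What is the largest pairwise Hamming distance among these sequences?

9

Pairwise Hamming distances:
  Hap316 vs Hap83: 2
  Hap316 vs Hap145: 3
  Hap316 vs Hap56: 7
  Hap83 vs Hap145: 5
  Hap83 vs Hap56: 8
  Hap145 vs Hap56: 9
The largest is 9, between Hap145 and Hap56.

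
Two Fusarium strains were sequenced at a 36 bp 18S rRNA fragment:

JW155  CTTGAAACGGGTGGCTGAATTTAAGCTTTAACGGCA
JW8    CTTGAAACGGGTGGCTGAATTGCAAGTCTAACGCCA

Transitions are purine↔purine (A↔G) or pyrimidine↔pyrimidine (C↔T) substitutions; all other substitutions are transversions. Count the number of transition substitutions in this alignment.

Mismatches occur at site 22 (T↔G, transversion), site 23 (A↔C, transversion), site 25 (G↔A, transition), site 26 (C↔G, transversion), site 28 (T↔C, transition), site 34 (G↔C, transversion).
Of the 6 differences, 2 transitions and 4 transversions, so the answer is 2.

2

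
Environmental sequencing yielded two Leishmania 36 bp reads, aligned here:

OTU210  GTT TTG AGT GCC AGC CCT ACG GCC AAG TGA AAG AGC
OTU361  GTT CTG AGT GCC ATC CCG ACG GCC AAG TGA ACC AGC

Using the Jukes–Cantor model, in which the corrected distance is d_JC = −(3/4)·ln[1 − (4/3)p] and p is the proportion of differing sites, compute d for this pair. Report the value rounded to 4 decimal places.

The sequences differ at positions 4 (T/C), 14 (G/T), 18 (T/G), 32 (A/C), 33 (G/C).
p = 5/36 = 0.138889.
d = −0.75 · ln(1 − (4/3)·0.138889) = −0.75 · ln(0.814815) = −0.75 · (-0.204794) = 0.1536.

0.1536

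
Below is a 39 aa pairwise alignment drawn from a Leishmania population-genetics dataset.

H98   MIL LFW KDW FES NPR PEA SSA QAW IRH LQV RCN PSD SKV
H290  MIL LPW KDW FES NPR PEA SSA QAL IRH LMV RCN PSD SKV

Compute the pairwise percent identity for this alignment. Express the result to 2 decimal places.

The sequences differ at positions 5 (F/P), 24 (W/L), 29 (Q/M).
36 of the 39 sites match, so the percent identity is 36/39 × 100 = 92.31%.

92.31%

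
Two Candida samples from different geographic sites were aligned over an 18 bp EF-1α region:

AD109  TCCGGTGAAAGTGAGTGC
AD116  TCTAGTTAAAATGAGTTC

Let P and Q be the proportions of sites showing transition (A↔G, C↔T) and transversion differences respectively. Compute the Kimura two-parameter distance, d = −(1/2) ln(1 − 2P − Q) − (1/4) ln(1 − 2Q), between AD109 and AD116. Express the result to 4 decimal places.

The sequences differ at positions 3 (C/T, transition), 4 (G/A, transition), 7 (G/T, transversion), 11 (G/A, transition), 17 (G/T, transversion).
Of the 5 differences, 3 transitions and 2 transversions over 18 sites: P = 3/18 = 0.166667, Q = 2/18 = 0.111111.
d = −0.5·ln(0.555555) − 0.25·ln(0.777778) = −0.5·(-0.587788) − 0.25·(-0.251314) = 0.3567.

0.3567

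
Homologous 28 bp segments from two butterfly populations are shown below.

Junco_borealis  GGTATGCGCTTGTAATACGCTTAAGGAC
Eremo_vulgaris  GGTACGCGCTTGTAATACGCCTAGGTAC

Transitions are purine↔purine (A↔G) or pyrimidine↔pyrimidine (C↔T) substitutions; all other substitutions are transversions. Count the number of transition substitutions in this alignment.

Differing sites — 5:T/C (Ti); 21:T/C (Ti); 24:A/G (Ti); 26:G/T (Tv).
Of the 4 differences, 3 transitions and 1 transversion, so the answer is 3.

3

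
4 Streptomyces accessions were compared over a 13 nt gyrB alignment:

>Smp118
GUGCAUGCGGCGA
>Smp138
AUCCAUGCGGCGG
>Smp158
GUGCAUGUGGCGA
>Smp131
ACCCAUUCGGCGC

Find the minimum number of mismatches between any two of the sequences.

Pairwise Hamming distances:
  Smp118 vs Smp138: 3
  Smp118 vs Smp158: 1
  Smp118 vs Smp131: 5
  Smp138 vs Smp158: 4
  Smp138 vs Smp131: 3
  Smp158 vs Smp131: 6
The smallest is 1, between Smp118 and Smp158.

1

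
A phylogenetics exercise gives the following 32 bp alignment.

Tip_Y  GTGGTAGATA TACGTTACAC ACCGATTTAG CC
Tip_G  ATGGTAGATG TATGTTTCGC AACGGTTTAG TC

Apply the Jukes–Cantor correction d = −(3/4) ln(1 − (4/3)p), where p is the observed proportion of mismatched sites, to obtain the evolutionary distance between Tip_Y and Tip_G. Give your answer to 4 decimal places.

0.3041

The sequences differ at positions 1 (G/A), 10 (A/G), 13 (C/T), 17 (A/T), 19 (A/G), 22 (C/A), 25 (A/G), 31 (C/T).
p = 8/32 = 0.250000.
d = −0.75 · ln(1 − (4/3)·0.250000) = −0.75 · ln(0.666667) = −0.75 · (-0.405465) = 0.3041.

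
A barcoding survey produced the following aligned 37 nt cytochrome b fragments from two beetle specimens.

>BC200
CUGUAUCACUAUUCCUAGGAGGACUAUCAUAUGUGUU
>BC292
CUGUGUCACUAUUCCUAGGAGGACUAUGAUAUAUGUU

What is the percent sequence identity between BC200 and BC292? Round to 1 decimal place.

Mismatches occur at site 5 (A/G), site 28 (C/G), site 33 (G/A).
34 of the 37 sites match, so the percent identity is 34/37 × 100 = 91.9%.

91.9%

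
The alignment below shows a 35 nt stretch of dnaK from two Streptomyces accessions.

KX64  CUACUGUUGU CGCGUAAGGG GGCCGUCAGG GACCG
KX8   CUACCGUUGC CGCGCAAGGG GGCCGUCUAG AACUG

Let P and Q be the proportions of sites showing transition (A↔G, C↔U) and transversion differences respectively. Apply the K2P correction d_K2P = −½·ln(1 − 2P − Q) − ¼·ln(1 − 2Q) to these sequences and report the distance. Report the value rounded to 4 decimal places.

Differing sites — 5:U/C (Ti); 10:U/C (Ti); 15:U/C (Ti); 28:A/U (Tv); 29:G/A (Ti); 31:G/A (Ti); 34:C/U (Ti).
Of the 7 differences, 6 transitions and 1 transversion over 35 sites: P = 6/35 = 0.171429, Q = 1/35 = 0.028571.
d = −0.5·ln(0.628571) − 0.25·ln(0.942858) = −0.5·(-0.464306) − 0.25·(-0.058840) = 0.2469.

0.2469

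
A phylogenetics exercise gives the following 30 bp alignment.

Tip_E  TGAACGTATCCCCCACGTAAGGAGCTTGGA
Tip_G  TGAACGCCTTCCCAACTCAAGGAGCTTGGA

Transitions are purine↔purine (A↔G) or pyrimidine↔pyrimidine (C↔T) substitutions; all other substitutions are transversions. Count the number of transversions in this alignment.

3

Differing sites — 7:T/C (Ti); 8:A/C (Tv); 10:C/T (Ti); 14:C/A (Tv); 17:G/T (Tv); 18:T/C (Ti).
Of the 6 differences, 3 transitions and 3 transversions, so the answer is 3.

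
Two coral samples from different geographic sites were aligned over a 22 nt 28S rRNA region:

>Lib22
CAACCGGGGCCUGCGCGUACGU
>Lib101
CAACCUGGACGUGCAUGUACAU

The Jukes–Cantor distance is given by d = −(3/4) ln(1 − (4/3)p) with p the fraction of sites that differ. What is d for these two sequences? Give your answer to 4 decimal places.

Differing sites — 6:G/U; 9:G/A; 11:C/G; 15:G/A; 16:C/U; 21:G/A.
p = 6/22 = 0.272727.
d = −0.75 · ln(1 − (4/3)·0.272727) = −0.75 · ln(0.636364) = −0.75 · (-0.451985) = 0.3390.

0.3390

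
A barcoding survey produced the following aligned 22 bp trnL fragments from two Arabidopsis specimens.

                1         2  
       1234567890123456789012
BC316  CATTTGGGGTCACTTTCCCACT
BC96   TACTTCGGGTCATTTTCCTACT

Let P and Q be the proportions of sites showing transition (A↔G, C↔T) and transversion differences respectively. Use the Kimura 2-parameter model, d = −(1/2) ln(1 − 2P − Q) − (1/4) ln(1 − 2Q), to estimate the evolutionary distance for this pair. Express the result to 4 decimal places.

The sequences differ at positions 1 (C/T, transition), 3 (T/C, transition), 6 (G/C, transversion), 13 (C/T, transition), 19 (C/T, transition).
Of the 5 differences, 4 transitions and 1 transversion over 22 sites: P = 4/22 = 0.181818, Q = 1/22 = 0.045455.
d = −0.5·ln(0.590909) − 0.25·ln(0.909090) = −0.5·(-0.526093) − 0.25·(-0.095311) = 0.2869.

0.2869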